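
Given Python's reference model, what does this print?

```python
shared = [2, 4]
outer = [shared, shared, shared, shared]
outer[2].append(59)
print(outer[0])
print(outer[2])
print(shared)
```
[2, 4, 59]
[2, 4, 59]
[2, 4, 59]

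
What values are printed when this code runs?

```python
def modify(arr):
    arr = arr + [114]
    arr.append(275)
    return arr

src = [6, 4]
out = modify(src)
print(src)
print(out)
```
[6, 4]
[6, 4, 114, 275]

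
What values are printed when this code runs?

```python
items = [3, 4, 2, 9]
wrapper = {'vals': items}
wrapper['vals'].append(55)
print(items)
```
[3, 4, 2, 9, 55]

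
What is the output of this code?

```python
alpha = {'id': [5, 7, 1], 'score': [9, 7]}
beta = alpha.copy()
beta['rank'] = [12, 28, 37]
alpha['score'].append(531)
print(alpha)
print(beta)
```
{'id': [5, 7, 1], 'score': [9, 7, 531]}
{'id': [5, 7, 1], 'score': [9, 7, 531], 'rank': [12, 28, 37]}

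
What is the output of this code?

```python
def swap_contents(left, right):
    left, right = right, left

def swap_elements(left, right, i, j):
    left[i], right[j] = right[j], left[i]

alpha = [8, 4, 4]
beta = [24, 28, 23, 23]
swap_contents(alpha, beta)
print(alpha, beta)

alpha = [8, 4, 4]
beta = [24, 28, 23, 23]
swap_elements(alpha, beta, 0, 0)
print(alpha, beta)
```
[8, 4, 4] [24, 28, 23, 23]
[24, 4, 4] [8, 28, 23, 23]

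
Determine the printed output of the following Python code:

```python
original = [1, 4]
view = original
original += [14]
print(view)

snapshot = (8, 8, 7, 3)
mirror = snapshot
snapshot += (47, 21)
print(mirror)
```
[1, 4, 14]
(8, 8, 7, 3)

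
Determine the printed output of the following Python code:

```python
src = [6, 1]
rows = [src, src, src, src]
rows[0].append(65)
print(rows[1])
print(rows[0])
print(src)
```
[6, 1, 65]
[6, 1, 65]
[6, 1, 65]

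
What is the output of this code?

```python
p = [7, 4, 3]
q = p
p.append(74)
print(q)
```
[7, 4, 3, 74]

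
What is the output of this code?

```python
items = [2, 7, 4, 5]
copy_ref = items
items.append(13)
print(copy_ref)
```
[2, 7, 4, 5, 13]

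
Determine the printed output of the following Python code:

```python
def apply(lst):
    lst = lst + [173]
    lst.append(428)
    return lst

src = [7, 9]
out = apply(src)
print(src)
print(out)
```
[7, 9]
[7, 9, 173, 428]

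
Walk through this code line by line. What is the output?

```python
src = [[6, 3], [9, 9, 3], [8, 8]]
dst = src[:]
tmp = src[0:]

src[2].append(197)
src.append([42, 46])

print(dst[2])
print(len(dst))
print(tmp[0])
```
[8, 8, 197]
3
[6, 3]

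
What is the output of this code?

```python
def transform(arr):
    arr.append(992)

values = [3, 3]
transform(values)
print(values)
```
[3, 3, 992]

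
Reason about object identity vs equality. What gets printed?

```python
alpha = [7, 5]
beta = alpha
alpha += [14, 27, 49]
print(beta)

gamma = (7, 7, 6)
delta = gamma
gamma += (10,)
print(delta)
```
[7, 5, 14, 27, 49]
(7, 7, 6)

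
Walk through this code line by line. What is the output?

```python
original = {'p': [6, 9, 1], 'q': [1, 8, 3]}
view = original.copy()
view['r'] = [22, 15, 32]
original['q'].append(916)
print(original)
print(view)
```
{'p': [6, 9, 1], 'q': [1, 8, 3, 916]}
{'p': [6, 9, 1], 'q': [1, 8, 3, 916], 'r': [22, 15, 32]}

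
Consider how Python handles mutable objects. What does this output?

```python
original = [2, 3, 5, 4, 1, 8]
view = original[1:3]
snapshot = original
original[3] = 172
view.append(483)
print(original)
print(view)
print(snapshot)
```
[2, 3, 5, 172, 1, 8]
[3, 5, 483]
[2, 3, 5, 172, 1, 8]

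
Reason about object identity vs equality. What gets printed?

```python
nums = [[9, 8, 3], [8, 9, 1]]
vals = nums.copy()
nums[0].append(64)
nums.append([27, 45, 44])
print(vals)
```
[[9, 8, 3, 64], [8, 9, 1]]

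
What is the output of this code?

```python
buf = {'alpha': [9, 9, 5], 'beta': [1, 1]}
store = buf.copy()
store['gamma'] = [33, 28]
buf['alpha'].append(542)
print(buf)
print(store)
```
{'alpha': [9, 9, 5, 542], 'beta': [1, 1]}
{'alpha': [9, 9, 5, 542], 'beta': [1, 1], 'gamma': [33, 28]}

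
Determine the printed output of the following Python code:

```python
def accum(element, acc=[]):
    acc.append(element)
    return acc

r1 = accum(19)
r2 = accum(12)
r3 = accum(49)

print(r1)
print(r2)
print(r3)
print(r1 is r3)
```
[19, 12, 49]
[19, 12, 49]
[19, 12, 49]
True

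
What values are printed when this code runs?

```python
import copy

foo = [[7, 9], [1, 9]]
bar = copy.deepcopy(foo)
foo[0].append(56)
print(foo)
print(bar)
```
[[7, 9, 56], [1, 9]]
[[7, 9], [1, 9]]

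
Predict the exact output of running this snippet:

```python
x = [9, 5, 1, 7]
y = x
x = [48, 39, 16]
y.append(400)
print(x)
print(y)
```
[48, 39, 16]
[9, 5, 1, 7, 400]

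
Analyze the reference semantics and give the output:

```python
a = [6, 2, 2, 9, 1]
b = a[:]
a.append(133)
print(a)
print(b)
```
[6, 2, 2, 9, 1, 133]
[6, 2, 2, 9, 1]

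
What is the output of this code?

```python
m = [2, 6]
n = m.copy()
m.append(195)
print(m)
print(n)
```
[2, 6, 195]
[2, 6]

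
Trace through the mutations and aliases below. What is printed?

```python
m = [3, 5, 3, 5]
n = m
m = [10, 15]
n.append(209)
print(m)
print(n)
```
[10, 15]
[3, 5, 3, 5, 209]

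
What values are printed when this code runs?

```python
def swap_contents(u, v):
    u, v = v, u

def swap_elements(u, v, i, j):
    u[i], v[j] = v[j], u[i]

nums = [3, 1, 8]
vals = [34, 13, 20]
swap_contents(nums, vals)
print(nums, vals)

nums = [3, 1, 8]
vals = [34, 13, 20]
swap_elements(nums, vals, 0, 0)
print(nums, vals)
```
[3, 1, 8] [34, 13, 20]
[34, 1, 8] [3, 13, 20]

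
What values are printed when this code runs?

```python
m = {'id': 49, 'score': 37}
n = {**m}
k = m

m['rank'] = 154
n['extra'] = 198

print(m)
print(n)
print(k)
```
{'id': 49, 'score': 37, 'rank': 154}
{'id': 49, 'score': 37, 'extra': 198}
{'id': 49, 'score': 37, 'rank': 154}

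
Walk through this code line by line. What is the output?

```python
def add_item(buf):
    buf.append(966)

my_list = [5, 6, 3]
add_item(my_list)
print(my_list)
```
[5, 6, 3, 966]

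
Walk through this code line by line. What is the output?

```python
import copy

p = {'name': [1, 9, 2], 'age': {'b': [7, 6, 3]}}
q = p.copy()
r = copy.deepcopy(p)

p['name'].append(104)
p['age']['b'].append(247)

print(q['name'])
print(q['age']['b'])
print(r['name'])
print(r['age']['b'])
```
[1, 9, 2, 104]
[7, 6, 3, 247]
[1, 9, 2]
[7, 6, 3]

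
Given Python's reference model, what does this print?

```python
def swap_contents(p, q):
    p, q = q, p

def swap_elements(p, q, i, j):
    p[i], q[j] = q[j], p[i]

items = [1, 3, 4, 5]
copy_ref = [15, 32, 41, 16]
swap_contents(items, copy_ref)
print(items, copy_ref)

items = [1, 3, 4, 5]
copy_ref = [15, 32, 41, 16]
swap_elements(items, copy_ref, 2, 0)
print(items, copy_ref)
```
[1, 3, 4, 5] [15, 32, 41, 16]
[1, 3, 15, 5] [4, 32, 41, 16]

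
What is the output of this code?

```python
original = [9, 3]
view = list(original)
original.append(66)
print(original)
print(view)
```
[9, 3, 66]
[9, 3]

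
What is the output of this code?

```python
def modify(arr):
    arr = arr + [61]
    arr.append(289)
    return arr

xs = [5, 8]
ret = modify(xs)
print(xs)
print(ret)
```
[5, 8]
[5, 8, 61, 289]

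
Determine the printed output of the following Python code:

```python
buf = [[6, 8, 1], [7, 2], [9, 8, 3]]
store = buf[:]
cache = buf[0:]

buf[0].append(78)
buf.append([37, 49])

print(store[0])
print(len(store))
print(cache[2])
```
[6, 8, 1, 78]
3
[9, 8, 3]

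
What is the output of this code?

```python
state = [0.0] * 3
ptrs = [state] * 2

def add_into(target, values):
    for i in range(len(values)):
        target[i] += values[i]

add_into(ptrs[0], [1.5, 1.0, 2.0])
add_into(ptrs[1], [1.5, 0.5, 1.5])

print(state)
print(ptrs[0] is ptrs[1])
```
[3.0, 1.5, 3.5]
True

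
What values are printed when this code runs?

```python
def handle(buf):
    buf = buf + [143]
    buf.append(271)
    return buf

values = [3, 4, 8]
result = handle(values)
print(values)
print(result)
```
[3, 4, 8]
[3, 4, 8, 143, 271]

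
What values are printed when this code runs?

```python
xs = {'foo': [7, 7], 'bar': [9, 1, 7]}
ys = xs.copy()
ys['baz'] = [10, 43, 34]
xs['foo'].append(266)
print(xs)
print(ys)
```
{'foo': [7, 7, 266], 'bar': [9, 1, 7]}
{'foo': [7, 7, 266], 'bar': [9, 1, 7], 'baz': [10, 43, 34]}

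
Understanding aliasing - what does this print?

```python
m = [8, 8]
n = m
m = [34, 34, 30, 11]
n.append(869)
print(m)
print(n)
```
[34, 34, 30, 11]
[8, 8, 869]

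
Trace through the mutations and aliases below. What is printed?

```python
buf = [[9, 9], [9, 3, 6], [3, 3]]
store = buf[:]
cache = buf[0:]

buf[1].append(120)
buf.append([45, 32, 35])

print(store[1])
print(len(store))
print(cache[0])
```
[9, 3, 6, 120]
3
[9, 9]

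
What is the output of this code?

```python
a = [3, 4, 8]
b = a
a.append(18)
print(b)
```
[3, 4, 8, 18]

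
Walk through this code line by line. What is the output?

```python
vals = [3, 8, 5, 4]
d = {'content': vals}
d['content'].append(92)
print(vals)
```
[3, 8, 5, 4, 92]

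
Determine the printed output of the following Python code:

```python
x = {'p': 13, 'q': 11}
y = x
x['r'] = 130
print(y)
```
{'p': 13, 'q': 11, 'r': 130}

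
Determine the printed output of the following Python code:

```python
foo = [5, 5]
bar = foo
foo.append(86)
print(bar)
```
[5, 5, 86]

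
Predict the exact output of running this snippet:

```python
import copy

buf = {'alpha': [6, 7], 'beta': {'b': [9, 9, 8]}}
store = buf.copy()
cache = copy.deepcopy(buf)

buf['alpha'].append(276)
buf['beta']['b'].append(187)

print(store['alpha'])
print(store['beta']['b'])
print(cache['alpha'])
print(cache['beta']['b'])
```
[6, 7, 276]
[9, 9, 8, 187]
[6, 7]
[9, 9, 8]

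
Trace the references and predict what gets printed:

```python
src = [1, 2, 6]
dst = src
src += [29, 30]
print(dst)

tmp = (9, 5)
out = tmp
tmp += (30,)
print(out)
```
[1, 2, 6, 29, 30]
(9, 5)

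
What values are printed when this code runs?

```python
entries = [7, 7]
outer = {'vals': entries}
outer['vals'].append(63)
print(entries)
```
[7, 7, 63]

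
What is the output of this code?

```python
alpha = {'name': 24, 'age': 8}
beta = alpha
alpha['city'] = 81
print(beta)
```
{'name': 24, 'age': 8, 'city': 81}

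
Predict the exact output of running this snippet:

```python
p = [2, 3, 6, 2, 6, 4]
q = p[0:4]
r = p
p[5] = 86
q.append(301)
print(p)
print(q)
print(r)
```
[2, 3, 6, 2, 6, 86]
[2, 3, 6, 2, 301]
[2, 3, 6, 2, 6, 86]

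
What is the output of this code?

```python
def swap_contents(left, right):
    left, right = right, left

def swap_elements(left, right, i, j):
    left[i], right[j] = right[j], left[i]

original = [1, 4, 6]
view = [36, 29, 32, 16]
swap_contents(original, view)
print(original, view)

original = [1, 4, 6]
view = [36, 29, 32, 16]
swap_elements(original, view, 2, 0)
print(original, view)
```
[1, 4, 6] [36, 29, 32, 16]
[1, 4, 36] [6, 29, 32, 16]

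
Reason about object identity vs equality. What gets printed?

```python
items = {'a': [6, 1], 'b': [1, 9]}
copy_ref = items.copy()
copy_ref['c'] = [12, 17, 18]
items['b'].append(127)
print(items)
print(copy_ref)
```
{'a': [6, 1], 'b': [1, 9, 127]}
{'a': [6, 1], 'b': [1, 9, 127], 'c': [12, 17, 18]}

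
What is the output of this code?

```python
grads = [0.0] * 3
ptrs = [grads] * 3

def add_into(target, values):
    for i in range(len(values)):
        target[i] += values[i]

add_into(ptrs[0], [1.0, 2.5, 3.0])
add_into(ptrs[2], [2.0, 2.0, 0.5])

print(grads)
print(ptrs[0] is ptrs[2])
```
[3.0, 4.5, 3.5]
True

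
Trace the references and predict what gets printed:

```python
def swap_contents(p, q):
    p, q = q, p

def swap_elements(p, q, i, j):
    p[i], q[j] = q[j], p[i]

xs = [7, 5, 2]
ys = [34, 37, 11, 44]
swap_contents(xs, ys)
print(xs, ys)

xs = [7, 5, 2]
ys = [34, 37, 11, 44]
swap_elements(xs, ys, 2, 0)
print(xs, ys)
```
[7, 5, 2] [34, 37, 11, 44]
[7, 5, 34] [2, 37, 11, 44]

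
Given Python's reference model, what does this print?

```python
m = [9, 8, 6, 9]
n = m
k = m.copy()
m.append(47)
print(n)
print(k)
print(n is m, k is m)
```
[9, 8, 6, 9, 47]
[9, 8, 6, 9]
True False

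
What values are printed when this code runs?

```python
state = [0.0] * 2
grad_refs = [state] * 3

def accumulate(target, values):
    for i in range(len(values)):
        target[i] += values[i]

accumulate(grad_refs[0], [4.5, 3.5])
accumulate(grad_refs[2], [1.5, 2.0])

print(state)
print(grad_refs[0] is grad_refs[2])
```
[6.0, 5.5]
True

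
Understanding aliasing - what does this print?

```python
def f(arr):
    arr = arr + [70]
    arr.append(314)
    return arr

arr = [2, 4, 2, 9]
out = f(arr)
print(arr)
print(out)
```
[2, 4, 2, 9]
[2, 4, 2, 9, 70, 314]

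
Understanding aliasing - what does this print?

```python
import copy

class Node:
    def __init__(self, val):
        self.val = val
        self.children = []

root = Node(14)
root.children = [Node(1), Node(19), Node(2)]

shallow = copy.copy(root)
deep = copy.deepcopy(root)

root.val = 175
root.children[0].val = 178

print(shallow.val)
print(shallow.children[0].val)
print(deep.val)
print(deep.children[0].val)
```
14
178
14
1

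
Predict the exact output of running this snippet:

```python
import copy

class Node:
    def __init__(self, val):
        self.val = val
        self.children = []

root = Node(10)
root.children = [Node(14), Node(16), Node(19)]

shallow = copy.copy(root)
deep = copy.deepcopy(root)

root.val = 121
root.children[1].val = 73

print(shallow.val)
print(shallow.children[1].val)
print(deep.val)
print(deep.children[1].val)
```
10
73
10
16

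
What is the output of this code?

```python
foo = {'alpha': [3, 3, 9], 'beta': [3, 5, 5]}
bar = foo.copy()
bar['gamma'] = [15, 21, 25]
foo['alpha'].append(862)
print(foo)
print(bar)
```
{'alpha': [3, 3, 9, 862], 'beta': [3, 5, 5]}
{'alpha': [3, 3, 9, 862], 'beta': [3, 5, 5], 'gamma': [15, 21, 25]}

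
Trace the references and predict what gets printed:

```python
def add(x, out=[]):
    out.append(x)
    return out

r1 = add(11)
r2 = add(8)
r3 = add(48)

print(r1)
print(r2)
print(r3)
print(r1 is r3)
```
[11, 8, 48]
[11, 8, 48]
[11, 8, 48]
True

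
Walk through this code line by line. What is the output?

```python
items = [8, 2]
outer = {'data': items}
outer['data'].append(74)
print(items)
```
[8, 2, 74]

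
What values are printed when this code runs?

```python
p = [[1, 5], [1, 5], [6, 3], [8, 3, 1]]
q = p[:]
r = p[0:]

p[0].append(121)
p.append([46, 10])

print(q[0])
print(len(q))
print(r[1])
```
[1, 5, 121]
4
[1, 5]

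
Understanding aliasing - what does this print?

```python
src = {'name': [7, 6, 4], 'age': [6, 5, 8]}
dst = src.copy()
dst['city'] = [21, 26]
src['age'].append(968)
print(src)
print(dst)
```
{'name': [7, 6, 4], 'age': [6, 5, 8, 968]}
{'name': [7, 6, 4], 'age': [6, 5, 8, 968], 'city': [21, 26]}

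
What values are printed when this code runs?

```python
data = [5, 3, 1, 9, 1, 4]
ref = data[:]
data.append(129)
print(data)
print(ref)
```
[5, 3, 1, 9, 1, 4, 129]
[5, 3, 1, 9, 1, 4]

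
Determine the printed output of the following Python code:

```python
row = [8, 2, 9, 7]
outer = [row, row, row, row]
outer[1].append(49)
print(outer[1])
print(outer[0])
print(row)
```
[8, 2, 9, 7, 49]
[8, 2, 9, 7, 49]
[8, 2, 9, 7, 49]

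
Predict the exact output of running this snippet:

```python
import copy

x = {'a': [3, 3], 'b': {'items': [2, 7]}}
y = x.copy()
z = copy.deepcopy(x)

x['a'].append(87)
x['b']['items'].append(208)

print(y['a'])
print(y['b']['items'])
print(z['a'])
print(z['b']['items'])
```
[3, 3, 87]
[2, 7, 208]
[3, 3]
[2, 7]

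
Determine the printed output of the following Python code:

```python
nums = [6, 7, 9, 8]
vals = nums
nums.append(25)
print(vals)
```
[6, 7, 9, 8, 25]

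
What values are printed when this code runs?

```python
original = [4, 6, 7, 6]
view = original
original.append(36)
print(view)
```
[4, 6, 7, 6, 36]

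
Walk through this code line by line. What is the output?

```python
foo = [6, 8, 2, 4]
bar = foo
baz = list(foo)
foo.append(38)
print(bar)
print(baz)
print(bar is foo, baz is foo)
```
[6, 8, 2, 4, 38]
[6, 8, 2, 4]
True False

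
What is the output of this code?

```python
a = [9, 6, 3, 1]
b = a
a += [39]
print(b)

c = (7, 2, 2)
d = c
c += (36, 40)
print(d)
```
[9, 6, 3, 1, 39]
(7, 2, 2)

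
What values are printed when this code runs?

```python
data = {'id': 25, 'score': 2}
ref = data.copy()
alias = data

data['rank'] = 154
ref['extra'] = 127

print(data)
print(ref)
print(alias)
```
{'id': 25, 'score': 2, 'rank': 154}
{'id': 25, 'score': 2, 'extra': 127}
{'id': 25, 'score': 2, 'rank': 154}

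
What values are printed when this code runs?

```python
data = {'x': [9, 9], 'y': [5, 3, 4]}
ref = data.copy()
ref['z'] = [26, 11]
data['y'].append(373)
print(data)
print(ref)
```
{'x': [9, 9], 'y': [5, 3, 4, 373]}
{'x': [9, 9], 'y': [5, 3, 4, 373], 'z': [26, 11]}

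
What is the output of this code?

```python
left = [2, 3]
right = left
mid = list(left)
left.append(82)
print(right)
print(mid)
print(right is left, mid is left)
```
[2, 3, 82]
[2, 3]
True False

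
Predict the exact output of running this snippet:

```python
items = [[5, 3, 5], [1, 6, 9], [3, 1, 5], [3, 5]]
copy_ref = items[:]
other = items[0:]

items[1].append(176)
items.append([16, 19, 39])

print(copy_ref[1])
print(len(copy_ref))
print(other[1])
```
[1, 6, 9, 176]
4
[1, 6, 9, 176]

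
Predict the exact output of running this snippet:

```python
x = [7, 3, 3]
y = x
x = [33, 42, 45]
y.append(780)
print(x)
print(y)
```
[33, 42, 45]
[7, 3, 3, 780]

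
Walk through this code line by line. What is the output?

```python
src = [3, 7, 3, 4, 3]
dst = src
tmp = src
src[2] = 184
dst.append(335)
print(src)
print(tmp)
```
[3, 7, 184, 4, 3, 335]
[3, 7, 184, 4, 3, 335]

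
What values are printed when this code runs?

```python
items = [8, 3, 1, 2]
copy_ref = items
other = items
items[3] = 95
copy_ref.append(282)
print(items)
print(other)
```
[8, 3, 1, 95, 282]
[8, 3, 1, 95, 282]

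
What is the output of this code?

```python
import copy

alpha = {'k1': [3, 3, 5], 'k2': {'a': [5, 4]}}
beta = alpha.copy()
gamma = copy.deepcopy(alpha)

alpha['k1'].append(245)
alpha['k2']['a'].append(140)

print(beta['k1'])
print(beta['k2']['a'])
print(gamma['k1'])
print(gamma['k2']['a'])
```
[3, 3, 5, 245]
[5, 4, 140]
[3, 3, 5]
[5, 4]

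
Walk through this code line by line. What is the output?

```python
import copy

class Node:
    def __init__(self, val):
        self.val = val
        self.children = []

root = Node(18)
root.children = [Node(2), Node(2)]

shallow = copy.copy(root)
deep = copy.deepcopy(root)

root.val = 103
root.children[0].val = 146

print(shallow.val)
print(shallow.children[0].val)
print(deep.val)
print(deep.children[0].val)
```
18
146
18
2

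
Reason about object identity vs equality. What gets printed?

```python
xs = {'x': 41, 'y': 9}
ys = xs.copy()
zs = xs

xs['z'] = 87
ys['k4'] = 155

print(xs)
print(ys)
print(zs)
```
{'x': 41, 'y': 9, 'z': 87}
{'x': 41, 'y': 9, 'k4': 155}
{'x': 41, 'y': 9, 'z': 87}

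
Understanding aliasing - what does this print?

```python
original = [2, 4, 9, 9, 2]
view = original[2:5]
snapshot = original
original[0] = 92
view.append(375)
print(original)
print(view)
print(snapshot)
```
[92, 4, 9, 9, 2]
[9, 9, 2, 375]
[92, 4, 9, 9, 2]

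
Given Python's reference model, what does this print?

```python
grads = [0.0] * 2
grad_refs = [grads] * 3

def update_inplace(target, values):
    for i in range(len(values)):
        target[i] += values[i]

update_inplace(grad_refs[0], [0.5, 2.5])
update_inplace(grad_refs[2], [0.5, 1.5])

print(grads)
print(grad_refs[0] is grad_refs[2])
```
[1.0, 4.0]
True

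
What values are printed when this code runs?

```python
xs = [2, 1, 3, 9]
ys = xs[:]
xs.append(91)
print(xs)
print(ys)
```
[2, 1, 3, 9, 91]
[2, 1, 3, 9]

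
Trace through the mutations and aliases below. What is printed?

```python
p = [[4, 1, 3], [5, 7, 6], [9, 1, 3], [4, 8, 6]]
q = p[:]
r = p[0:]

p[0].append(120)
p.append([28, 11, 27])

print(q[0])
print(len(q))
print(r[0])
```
[4, 1, 3, 120]
4
[4, 1, 3, 120]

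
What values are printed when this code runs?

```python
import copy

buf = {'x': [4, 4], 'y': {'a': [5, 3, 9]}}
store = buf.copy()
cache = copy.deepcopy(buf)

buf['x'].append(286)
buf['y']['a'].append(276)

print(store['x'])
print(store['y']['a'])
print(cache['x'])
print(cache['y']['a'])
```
[4, 4, 286]
[5, 3, 9, 276]
[4, 4]
[5, 3, 9]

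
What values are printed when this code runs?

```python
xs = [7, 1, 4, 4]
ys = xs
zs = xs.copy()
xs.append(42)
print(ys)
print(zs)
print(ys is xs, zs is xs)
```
[7, 1, 4, 4, 42]
[7, 1, 4, 4]
True False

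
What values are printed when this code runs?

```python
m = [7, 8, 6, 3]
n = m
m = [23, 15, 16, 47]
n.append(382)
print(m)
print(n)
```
[23, 15, 16, 47]
[7, 8, 6, 3, 382]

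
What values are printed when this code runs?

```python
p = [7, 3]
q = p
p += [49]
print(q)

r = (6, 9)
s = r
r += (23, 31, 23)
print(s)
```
[7, 3, 49]
(6, 9)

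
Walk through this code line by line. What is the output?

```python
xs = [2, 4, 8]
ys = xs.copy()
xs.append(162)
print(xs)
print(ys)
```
[2, 4, 8, 162]
[2, 4, 8]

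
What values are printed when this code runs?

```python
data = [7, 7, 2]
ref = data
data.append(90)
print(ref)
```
[7, 7, 2, 90]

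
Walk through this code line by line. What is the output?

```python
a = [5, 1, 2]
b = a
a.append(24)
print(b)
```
[5, 1, 2, 24]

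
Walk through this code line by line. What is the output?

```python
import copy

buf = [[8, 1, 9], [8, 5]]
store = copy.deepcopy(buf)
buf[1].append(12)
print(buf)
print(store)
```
[[8, 1, 9], [8, 5, 12]]
[[8, 1, 9], [8, 5]]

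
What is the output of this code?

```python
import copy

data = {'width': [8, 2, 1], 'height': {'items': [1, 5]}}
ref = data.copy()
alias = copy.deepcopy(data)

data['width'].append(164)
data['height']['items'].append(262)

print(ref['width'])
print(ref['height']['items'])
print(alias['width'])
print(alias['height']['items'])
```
[8, 2, 1, 164]
[1, 5, 262]
[8, 2, 1]
[1, 5]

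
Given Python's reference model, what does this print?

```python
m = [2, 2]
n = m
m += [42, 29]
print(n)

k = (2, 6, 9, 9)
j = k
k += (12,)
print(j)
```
[2, 2, 42, 29]
(2, 6, 9, 9)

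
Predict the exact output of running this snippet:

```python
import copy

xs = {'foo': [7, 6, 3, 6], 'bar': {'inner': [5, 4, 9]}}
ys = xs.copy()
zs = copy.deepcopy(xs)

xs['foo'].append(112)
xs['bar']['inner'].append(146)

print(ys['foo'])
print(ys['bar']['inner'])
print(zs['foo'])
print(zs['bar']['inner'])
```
[7, 6, 3, 6, 112]
[5, 4, 9, 146]
[7, 6, 3, 6]
[5, 4, 9]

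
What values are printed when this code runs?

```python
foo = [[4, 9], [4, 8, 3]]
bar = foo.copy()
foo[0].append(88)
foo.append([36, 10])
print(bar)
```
[[4, 9, 88], [4, 8, 3]]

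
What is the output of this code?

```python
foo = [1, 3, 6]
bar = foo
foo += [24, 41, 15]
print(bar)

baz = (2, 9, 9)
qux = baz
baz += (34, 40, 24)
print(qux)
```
[1, 3, 6, 24, 41, 15]
(2, 9, 9)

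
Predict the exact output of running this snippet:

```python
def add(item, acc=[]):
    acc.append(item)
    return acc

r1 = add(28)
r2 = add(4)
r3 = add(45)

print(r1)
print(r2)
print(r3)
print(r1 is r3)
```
[28, 4, 45]
[28, 4, 45]
[28, 4, 45]
True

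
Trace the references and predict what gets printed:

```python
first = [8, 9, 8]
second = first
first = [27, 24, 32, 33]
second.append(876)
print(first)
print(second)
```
[27, 24, 32, 33]
[8, 9, 8, 876]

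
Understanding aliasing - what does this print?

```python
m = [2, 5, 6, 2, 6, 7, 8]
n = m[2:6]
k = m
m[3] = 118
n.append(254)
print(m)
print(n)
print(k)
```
[2, 5, 6, 118, 6, 7, 8]
[6, 2, 6, 7, 254]
[2, 5, 6, 118, 6, 7, 8]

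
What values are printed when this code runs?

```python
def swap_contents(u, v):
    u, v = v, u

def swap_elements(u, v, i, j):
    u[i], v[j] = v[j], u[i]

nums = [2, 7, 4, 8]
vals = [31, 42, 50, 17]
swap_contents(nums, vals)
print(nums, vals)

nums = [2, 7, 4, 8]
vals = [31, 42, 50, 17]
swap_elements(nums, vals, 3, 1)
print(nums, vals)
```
[2, 7, 4, 8] [31, 42, 50, 17]
[2, 7, 4, 42] [31, 8, 50, 17]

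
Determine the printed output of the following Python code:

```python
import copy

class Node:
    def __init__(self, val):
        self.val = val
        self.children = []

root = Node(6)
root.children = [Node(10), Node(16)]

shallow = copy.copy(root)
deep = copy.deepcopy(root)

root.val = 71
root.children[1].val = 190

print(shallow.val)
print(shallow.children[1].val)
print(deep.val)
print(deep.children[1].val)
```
6
190
6
16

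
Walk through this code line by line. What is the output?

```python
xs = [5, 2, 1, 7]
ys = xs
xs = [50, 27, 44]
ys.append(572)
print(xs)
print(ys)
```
[50, 27, 44]
[5, 2, 1, 7, 572]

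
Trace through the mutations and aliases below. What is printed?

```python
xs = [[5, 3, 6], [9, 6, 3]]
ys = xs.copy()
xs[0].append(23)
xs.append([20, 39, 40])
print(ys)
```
[[5, 3, 6, 23], [9, 6, 3]]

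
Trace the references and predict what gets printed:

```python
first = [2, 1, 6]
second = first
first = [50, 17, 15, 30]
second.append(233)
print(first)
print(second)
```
[50, 17, 15, 30]
[2, 1, 6, 233]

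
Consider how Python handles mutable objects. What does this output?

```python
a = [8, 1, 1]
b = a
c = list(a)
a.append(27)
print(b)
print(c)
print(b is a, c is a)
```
[8, 1, 1, 27]
[8, 1, 1]
True False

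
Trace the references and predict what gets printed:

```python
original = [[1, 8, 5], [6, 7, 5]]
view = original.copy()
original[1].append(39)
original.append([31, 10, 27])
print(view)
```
[[1, 8, 5], [6, 7, 5, 39]]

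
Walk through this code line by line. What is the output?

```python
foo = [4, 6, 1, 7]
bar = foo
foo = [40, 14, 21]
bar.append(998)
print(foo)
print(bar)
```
[40, 14, 21]
[4, 6, 1, 7, 998]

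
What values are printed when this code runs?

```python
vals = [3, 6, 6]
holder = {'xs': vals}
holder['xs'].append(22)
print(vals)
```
[3, 6, 6, 22]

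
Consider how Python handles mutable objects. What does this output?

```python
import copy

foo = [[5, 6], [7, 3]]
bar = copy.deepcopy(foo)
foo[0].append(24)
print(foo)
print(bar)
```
[[5, 6, 24], [7, 3]]
[[5, 6], [7, 3]]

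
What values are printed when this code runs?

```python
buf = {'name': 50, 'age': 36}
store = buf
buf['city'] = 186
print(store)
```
{'name': 50, 'age': 36, 'city': 186}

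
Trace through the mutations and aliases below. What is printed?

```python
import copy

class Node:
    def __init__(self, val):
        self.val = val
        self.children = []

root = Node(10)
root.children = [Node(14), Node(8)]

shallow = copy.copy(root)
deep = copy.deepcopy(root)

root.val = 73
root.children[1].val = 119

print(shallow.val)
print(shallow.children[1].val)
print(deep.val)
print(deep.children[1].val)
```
10
119
10
8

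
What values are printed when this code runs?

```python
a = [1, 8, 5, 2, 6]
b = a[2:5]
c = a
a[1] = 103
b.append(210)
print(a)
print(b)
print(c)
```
[1, 103, 5, 2, 6]
[5, 2, 6, 210]
[1, 103, 5, 2, 6]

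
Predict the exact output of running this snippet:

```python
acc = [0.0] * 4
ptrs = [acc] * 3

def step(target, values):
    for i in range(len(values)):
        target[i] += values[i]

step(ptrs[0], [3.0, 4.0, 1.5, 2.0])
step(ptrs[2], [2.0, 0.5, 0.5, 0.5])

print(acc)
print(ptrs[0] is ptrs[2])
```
[5.0, 4.5, 2.0, 2.5]
True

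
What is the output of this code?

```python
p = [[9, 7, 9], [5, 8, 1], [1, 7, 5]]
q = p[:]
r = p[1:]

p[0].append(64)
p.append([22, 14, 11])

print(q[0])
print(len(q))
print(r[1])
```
[9, 7, 9, 64]
3
[1, 7, 5]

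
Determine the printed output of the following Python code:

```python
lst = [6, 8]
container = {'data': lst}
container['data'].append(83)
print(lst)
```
[6, 8, 83]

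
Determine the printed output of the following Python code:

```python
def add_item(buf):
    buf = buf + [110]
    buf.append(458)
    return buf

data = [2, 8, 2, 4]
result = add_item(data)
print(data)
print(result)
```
[2, 8, 2, 4]
[2, 8, 2, 4, 110, 458]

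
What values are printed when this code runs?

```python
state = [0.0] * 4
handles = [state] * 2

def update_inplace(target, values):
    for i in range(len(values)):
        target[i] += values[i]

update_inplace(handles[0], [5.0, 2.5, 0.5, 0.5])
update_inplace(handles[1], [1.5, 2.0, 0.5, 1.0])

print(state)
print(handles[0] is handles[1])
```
[6.5, 4.5, 1.0, 1.5]
True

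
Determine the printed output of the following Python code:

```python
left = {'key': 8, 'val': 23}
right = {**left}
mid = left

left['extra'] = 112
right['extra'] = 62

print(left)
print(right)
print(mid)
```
{'key': 8, 'val': 23, 'extra': 112}
{'key': 8, 'val': 23, 'extra': 62}
{'key': 8, 'val': 23, 'extra': 112}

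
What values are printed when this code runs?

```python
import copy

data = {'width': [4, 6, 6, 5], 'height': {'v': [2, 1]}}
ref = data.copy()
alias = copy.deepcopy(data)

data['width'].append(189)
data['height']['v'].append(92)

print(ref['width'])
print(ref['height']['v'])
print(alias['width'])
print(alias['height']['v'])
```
[4, 6, 6, 5, 189]
[2, 1, 92]
[4, 6, 6, 5]
[2, 1]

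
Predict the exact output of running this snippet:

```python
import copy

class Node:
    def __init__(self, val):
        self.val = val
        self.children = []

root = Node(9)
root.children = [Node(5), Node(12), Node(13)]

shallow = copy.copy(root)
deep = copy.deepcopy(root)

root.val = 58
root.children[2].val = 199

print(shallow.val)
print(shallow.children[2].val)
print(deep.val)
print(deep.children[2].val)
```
9
199
9
13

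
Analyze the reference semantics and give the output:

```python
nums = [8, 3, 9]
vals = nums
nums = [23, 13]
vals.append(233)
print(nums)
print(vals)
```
[23, 13]
[8, 3, 9, 233]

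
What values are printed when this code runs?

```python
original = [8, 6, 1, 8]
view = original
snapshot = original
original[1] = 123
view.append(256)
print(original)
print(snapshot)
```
[8, 123, 1, 8, 256]
[8, 123, 1, 8, 256]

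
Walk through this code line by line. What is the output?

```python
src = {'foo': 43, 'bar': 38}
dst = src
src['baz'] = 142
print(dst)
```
{'foo': 43, 'bar': 38, 'baz': 142}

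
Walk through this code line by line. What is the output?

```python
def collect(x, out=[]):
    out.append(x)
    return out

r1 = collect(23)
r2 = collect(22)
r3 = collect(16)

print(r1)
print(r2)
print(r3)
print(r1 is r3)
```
[23, 22, 16]
[23, 22, 16]
[23, 22, 16]
True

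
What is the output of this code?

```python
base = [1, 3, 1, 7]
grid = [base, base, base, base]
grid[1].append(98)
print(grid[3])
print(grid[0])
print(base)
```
[1, 3, 1, 7, 98]
[1, 3, 1, 7, 98]
[1, 3, 1, 7, 98]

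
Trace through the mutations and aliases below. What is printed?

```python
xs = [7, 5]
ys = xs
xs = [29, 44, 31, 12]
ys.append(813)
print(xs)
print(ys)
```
[29, 44, 31, 12]
[7, 5, 813]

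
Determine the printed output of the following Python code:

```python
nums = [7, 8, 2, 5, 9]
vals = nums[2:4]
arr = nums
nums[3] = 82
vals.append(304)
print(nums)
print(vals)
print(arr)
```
[7, 8, 2, 82, 9]
[2, 5, 304]
[7, 8, 2, 82, 9]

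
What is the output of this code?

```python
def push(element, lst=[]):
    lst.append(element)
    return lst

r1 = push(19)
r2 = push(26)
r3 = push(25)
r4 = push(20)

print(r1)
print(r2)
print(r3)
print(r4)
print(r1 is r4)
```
[19, 26, 25, 20]
[19, 26, 25, 20]
[19, 26, 25, 20]
[19, 26, 25, 20]
True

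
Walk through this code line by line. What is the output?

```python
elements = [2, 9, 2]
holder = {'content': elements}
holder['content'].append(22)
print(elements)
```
[2, 9, 2, 22]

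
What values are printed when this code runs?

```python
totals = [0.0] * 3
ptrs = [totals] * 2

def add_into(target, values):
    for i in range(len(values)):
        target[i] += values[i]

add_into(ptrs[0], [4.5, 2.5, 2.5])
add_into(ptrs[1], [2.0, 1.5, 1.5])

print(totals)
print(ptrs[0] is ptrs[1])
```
[6.5, 4.0, 4.0]
True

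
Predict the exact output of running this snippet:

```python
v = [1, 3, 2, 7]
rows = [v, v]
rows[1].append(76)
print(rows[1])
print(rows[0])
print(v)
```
[1, 3, 2, 7, 76]
[1, 3, 2, 7, 76]
[1, 3, 2, 7, 76]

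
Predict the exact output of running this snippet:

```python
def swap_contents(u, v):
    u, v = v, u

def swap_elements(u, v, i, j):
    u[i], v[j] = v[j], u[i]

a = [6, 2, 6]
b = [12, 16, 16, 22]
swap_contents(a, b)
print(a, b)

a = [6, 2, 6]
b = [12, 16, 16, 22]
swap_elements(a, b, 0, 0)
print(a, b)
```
[6, 2, 6] [12, 16, 16, 22]
[12, 2, 6] [6, 16, 16, 22]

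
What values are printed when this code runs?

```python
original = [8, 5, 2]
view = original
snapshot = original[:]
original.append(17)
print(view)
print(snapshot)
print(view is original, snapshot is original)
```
[8, 5, 2, 17]
[8, 5, 2]
True False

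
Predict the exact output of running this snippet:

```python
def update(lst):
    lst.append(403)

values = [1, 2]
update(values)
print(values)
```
[1, 2, 403]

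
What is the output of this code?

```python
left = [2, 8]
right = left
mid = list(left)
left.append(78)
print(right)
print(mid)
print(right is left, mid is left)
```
[2, 8, 78]
[2, 8]
True False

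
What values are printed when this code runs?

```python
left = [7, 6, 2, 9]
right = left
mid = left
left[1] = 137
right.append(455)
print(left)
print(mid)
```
[7, 137, 2, 9, 455]
[7, 137, 2, 9, 455]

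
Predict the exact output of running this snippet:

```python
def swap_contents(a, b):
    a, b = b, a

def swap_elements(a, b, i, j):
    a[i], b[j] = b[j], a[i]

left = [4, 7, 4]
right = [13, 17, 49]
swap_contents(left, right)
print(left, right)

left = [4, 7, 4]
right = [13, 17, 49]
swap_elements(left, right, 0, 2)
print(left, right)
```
[4, 7, 4] [13, 17, 49]
[49, 7, 4] [13, 17, 4]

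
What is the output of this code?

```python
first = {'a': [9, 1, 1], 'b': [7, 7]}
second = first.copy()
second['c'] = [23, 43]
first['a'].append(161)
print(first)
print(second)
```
{'a': [9, 1, 1, 161], 'b': [7, 7]}
{'a': [9, 1, 1, 161], 'b': [7, 7], 'c': [23, 43]}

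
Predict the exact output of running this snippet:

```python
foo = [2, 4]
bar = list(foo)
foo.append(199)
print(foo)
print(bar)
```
[2, 4, 199]
[2, 4]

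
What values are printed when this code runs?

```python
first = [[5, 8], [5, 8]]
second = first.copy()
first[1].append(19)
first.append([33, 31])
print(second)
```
[[5, 8], [5, 8, 19]]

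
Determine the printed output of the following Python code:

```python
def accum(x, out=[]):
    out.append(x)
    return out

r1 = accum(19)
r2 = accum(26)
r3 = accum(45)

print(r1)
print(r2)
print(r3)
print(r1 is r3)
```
[19, 26, 45]
[19, 26, 45]
[19, 26, 45]
True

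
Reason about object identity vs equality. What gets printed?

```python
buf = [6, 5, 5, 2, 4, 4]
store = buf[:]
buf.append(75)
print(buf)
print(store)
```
[6, 5, 5, 2, 4, 4, 75]
[6, 5, 5, 2, 4, 4]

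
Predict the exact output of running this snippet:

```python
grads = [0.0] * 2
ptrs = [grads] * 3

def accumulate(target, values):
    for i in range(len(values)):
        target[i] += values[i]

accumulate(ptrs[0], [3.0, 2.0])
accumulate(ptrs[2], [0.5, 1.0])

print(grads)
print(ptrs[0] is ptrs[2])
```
[3.5, 3.0]
True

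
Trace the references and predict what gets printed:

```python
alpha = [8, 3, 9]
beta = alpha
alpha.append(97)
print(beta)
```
[8, 3, 9, 97]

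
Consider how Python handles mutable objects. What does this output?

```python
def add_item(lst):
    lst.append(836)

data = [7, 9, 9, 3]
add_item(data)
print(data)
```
[7, 9, 9, 3, 836]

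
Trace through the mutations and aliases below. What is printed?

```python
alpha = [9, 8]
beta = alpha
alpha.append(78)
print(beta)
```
[9, 8, 78]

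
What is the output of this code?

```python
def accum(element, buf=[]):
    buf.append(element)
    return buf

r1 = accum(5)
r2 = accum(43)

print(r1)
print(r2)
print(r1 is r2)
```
[5, 43]
[5, 43]
True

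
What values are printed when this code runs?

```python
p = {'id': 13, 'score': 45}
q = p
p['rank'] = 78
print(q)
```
{'id': 13, 'score': 45, 'rank': 78}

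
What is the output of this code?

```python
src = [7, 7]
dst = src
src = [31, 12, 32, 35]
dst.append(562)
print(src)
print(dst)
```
[31, 12, 32, 35]
[7, 7, 562]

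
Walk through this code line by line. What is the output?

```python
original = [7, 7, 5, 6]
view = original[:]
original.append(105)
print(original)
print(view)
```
[7, 7, 5, 6, 105]
[7, 7, 5, 6]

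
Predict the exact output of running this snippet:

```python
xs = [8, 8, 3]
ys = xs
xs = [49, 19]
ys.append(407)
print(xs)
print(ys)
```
[49, 19]
[8, 8, 3, 407]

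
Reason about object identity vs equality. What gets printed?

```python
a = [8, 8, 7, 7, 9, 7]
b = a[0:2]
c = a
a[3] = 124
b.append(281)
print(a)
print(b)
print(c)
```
[8, 8, 7, 124, 9, 7]
[8, 8, 281]
[8, 8, 7, 124, 9, 7]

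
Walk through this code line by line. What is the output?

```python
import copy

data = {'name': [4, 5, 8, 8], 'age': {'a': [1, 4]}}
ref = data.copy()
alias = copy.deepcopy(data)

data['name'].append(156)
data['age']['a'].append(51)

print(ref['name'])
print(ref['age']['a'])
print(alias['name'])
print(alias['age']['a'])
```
[4, 5, 8, 8, 156]
[1, 4, 51]
[4, 5, 8, 8]
[1, 4]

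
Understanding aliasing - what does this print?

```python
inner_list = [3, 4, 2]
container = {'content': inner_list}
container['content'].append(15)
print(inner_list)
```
[3, 4, 2, 15]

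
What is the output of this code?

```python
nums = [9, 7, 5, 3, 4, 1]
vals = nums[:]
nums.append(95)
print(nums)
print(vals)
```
[9, 7, 5, 3, 4, 1, 95]
[9, 7, 5, 3, 4, 1]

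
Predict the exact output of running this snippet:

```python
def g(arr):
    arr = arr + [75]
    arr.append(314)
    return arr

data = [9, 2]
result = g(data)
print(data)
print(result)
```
[9, 2]
[9, 2, 75, 314]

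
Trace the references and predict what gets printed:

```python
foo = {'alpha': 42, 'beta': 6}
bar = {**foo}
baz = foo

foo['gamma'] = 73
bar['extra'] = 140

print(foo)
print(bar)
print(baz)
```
{'alpha': 42, 'beta': 6, 'gamma': 73}
{'alpha': 42, 'beta': 6, 'extra': 140}
{'alpha': 42, 'beta': 6, 'gamma': 73}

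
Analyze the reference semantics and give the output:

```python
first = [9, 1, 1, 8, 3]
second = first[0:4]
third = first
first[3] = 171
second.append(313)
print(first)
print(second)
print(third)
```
[9, 1, 1, 171, 3]
[9, 1, 1, 8, 313]
[9, 1, 1, 171, 3]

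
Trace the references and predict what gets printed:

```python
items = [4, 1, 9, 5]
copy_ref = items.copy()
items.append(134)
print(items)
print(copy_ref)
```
[4, 1, 9, 5, 134]
[4, 1, 9, 5]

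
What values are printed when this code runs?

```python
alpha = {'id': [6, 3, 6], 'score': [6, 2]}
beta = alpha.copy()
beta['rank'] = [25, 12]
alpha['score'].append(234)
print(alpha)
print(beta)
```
{'id': [6, 3, 6], 'score': [6, 2, 234]}
{'id': [6, 3, 6], 'score': [6, 2, 234], 'rank': [25, 12]}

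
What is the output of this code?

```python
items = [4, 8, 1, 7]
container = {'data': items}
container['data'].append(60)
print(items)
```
[4, 8, 1, 7, 60]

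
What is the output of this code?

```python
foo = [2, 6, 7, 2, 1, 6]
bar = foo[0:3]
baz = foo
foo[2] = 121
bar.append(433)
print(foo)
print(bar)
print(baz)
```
[2, 6, 121, 2, 1, 6]
[2, 6, 7, 433]
[2, 6, 121, 2, 1, 6]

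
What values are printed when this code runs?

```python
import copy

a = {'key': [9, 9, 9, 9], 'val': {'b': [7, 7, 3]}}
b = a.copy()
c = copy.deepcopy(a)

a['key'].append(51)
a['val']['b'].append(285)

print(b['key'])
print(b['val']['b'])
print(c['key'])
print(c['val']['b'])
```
[9, 9, 9, 9, 51]
[7, 7, 3, 285]
[9, 9, 9, 9]
[7, 7, 3]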